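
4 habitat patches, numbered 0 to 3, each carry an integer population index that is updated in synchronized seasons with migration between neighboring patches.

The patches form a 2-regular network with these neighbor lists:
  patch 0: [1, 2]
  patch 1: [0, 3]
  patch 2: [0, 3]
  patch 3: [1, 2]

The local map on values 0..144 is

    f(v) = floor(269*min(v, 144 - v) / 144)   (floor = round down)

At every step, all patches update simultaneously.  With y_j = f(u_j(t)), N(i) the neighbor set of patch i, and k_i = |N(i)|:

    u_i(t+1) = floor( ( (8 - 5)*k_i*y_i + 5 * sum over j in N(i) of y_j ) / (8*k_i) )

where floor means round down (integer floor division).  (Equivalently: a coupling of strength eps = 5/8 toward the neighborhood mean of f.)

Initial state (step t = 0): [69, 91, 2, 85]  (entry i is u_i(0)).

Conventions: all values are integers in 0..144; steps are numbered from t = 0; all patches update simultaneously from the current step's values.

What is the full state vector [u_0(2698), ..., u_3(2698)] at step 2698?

Answer: [95, 95, 95, 95]
Key observation: The state at step 12, [50, 50, 50, 50], reappears at step 23: the system is in a cycle of period 11 from step 12 on.  Therefore the state at step 2698 equals the state at step 12 + ((2698 - 12) mod 11) = 14, which is [95, 95, 95, 95].

Derivation:
t=0: [69, 91, 2, 85]
t=1: [79, 111, 75, 73]
t=2: [104, 101, 127, 108]
t=3: [62, 74, 55, 59]
t=4: [115, 119, 108, 113]
t=5: [55, 51, 59, 56]
t=6: [102, 100, 105, 103]
t=7: [77, 78, 75, 76]
t=8: [125, 124, 126, 126]
t=9: [35, 35, 33, 34]
t=10: [63, 64, 62, 63]
t=11: [117, 117, 116, 117]
t=12: [50, 50, 50, 50]
t=13: [93, 93, 93, 93]
t=14: [95, 95, 95, 95]
t=15: [91, 91, 91, 91]
t=16: [99, 99, 99, 99]
t=17: [84, 84, 84, 84]
t=18: [112, 112, 112, 112]
t=19: [59, 59, 59, 59]
t=20: [110, 110, 110, 110]
t=21: [63, 63, 63, 63]
t=22: [117, 117, 117, 117]
t=23: [50, 50, 50, 50]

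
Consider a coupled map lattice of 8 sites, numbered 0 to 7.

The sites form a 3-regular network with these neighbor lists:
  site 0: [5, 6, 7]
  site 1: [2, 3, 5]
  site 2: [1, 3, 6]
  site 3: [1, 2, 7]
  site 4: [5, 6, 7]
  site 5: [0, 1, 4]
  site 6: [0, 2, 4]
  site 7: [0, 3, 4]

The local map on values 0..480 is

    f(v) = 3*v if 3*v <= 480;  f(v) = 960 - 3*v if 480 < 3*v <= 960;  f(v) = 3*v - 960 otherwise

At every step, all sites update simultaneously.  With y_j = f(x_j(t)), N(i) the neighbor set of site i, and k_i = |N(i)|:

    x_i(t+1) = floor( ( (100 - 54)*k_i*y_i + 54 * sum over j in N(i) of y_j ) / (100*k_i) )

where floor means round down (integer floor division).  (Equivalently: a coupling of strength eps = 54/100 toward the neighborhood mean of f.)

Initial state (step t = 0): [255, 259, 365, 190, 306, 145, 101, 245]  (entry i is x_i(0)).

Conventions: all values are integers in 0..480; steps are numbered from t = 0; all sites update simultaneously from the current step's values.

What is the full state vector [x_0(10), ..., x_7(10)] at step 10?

Simulating step by step:
t=0: [255, 259, 365, 190, 306, 145, 101, 245]
t=1: [263, 256, 219, 277, 192, 275, 206, 216]
t=2: [220, 190, 258, 204, 318, 196, 311, 266]
t=3: [238, 342, 223, 292, 103, 296, 100, 192]
t=4: [249, 110, 214, 172, 278, 144, 290, 291]
t=5: [207, 366, 301, 336, 167, 319, 159, 180]
t=6: [317, 82, 145, 132, 373, 169, 373, 345]
t=7: [127, 344, 344, 318, 196, 282, 181, 136]
t=8: [344, 67, 122, 102, 340, 200, 340, 324]
t=9: [110, 278, 270, 244, 105, 225, 117, 84]
t=10: [311, 177, 195, 199, 304, 269, 304, 273]

Answer: [311, 177, 195, 199, 304, 269, 304, 273]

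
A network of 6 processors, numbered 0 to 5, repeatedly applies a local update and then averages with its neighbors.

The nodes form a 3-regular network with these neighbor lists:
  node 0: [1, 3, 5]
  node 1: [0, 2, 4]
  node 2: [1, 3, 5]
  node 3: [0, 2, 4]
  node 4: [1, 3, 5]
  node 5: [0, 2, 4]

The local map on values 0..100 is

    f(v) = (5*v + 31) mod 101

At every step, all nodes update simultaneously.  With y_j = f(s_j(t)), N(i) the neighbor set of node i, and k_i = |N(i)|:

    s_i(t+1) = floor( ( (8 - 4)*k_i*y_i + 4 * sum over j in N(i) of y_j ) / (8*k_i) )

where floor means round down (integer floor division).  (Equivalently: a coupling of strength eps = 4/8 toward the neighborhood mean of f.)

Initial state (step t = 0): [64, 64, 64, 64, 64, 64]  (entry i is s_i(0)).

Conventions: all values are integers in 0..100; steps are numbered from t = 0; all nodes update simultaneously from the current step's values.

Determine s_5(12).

Answer: s_5(12) = 3

Derivation:
t=0: [64, 64, 64, 64, 64, 64]
t=1: [48, 48, 48, 48, 48, 48]
t=2: [69, 69, 69, 69, 69, 69]
t=3: [73, 73, 73, 73, 73, 73]
t=4: [93, 93, 93, 93, 93, 93]
t=5: [92, 92, 92, 92, 92, 92]
t=6: [87, 87, 87, 87, 87, 87]
t=7: [62, 62, 62, 62, 62, 62]
t=8: [38, 38, 38, 38, 38, 38]
t=9: [19, 19, 19, 19, 19, 19]
t=10: [25, 25, 25, 25, 25, 25]
t=11: [55, 55, 55, 55, 55, 55]
t=12: [3, 3, 3, 3, 3, 3]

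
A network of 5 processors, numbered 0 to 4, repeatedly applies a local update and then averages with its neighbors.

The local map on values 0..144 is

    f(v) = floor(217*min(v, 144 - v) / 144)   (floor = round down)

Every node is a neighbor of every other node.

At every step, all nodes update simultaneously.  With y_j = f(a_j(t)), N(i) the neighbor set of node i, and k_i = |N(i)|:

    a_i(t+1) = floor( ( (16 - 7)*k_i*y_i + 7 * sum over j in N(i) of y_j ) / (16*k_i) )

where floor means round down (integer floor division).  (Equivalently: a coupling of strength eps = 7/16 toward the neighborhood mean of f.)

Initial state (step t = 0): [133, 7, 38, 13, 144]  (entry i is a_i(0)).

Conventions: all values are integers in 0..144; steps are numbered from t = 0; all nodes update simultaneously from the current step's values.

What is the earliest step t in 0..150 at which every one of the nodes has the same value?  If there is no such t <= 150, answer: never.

Answer: 12
Key observation: Synchronization is absorbing here: once all nodes are equal they stay equal, and step 12 is the first all-equal step.

Derivation:
t=0: [133, 7, 38, 13, 144]  (not all equal)
t=1: [18, 15, 36, 19, 11]  (not all equal)
t=2: [28, 26, 40, 28, 23]  (not all equal)
t=3: [42, 41, 50, 42, 39]  (not all equal)
t=4: [63, 62, 68, 63, 61]  (not all equal)
t=5: [94, 93, 98, 94, 93]  (not all equal)
t=6: [74, 75, 71, 74, 75]  (not all equal)
t=7: [104, 103, 105, 104, 103]  (not all equal)
t=8: [60, 60, 59, 60, 60]  (not all equal)
t=9: [89, 89, 88, 89, 89]  (not all equal)
t=10: [82, 82, 83, 82, 82]  (not all equal)
t=11: [92, 92, 91, 92, 92]  (not all equal)
t=12: [78, 78, 78, 78, 78]  (all equal)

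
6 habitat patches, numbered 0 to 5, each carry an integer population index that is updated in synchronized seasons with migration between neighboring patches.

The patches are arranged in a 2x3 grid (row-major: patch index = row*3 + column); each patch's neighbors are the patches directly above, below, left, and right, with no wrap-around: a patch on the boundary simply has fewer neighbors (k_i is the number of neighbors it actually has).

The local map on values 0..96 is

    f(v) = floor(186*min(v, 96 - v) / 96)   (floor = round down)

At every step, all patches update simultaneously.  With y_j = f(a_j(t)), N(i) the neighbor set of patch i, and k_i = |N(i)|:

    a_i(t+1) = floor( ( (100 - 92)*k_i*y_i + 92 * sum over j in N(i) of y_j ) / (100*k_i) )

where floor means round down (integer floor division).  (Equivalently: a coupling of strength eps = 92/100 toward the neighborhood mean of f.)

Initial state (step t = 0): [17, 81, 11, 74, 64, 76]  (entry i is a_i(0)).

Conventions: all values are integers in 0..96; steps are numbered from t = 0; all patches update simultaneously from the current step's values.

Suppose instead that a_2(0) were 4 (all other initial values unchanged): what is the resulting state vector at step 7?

Simulating step by step:
t=0: [17, 81, 4, 74, 64, 76]
t=1: [35, 33, 31, 46, 38, 34]
t=2: [75, 66, 63, 71, 72, 66]
t=3: [51, 50, 58, 43, 53, 54]
t=4: [86, 81, 84, 84, 84, 78]
t=5: [25, 22, 30, 21, 28, 23]
t=6: [41, 52, 44, 50, 42, 55]
t=7: [86, 81, 82, 80, 84, 82]

Answer: [86, 81, 82, 80, 84, 82]
Key observation: This trace re-runs the system from the modified initial state.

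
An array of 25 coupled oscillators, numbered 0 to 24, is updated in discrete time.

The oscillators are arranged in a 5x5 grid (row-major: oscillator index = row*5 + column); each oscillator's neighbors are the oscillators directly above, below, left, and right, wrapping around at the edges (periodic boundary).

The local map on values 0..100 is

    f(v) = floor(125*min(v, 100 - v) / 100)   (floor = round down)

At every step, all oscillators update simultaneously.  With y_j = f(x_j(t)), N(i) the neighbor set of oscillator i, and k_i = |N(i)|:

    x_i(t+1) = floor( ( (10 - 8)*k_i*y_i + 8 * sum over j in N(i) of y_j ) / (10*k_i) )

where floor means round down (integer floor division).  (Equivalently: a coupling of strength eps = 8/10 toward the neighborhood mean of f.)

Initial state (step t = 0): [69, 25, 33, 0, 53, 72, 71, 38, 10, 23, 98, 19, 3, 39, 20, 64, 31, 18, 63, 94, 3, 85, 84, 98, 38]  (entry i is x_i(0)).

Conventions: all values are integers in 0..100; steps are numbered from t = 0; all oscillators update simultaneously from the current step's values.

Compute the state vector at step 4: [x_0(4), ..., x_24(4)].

Answer: [52, 51, 49, 49, 50, 52, 50, 50, 49, 50, 48, 49, 47, 47, 49, 49, 46, 46, 47, 47, 49, 49, 47, 46, 49]

Derivation:
t=0: [69, 25, 33, 0, 53, 72, 71, 38, 10, 23, 98, 19, 3, 39, 20, 64, 31, 18, 63, 94, 3, 85, 84, 98, 38]
t=1: [33, 32, 27, 22, 34, 27, 34, 27, 27, 31, 26, 20, 28, 26, 22, 19, 29, 25, 25, 34, 30, 22, 20, 23, 23]
t=2: [38, 36, 31, 32, 35, 37, 34, 35, 32, 34, 28, 34, 31, 31, 34, 34, 28, 31, 32, 30, 31, 33, 28, 27, 35]
t=3: [43, 42, 40, 38, 43, 42, 43, 40, 40, 42, 41, 38, 39, 39, 38, 37, 39, 37, 37, 40, 42, 38, 37, 38, 38]
t=4: [52, 51, 49, 49, 50, 52, 50, 50, 49, 50, 48, 49, 47, 47, 49, 49, 46, 46, 47, 47, 49, 49, 47, 46, 49]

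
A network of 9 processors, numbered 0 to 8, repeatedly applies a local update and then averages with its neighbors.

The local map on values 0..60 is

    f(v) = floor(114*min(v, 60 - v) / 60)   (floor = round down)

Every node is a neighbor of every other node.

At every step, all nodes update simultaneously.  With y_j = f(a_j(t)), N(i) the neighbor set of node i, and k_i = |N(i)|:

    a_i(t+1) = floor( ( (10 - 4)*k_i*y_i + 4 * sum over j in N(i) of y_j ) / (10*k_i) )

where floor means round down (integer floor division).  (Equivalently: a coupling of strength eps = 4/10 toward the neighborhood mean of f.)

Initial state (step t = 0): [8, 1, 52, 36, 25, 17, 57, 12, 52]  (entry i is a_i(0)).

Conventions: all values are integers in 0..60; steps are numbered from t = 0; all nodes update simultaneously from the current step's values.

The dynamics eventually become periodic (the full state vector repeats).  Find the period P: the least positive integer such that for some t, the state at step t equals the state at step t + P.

Simulating step by step:
t=0: [8, 1, 52, 36, 25, 17, 57, 12, 52]
t=1: [18, 10, 18, 34, 35, 27, 12, 21, 18]
t=2: [35, 26, 35, 43, 42, 44, 28, 37, 35]
t=3: [44, 46, 44, 36, 37, 35, 48, 42, 44]
t=4: [31, 29, 31, 40, 39, 41, 27, 34, 31]
t=5: [51, 51, 51, 42, 43, 41, 49, 48, 51]
t=6: [19, 19, 19, 29, 28, 30, 21, 22, 19]
t=7: [39, 39, 39, 49, 48, 50, 40, 42, 39]
t=8: [35, 35, 35, 25, 26, 24, 35, 33, 35]
t=9: [47, 47, 47, 47, 48, 46, 47, 49, 47]
t=10: [23, 23, 23, 23, 22, 24, 23, 21, 23]
t=11: [42, 42, 42, 42, 41, 43, 42, 40, 42]
t=12: [34, 34, 34, 34, 35, 33, 34, 36, 34]
t=13: [48, 48, 48, 48, 47, 49, 48, 46, 48]
t=14: [22, 22, 22, 22, 23, 21, 22, 24, 22]
t=15: [41, 41, 41, 41, 42, 40, 41, 43, 41]
t=16: [35, 35, 35, 35, 34, 36, 35, 33, 35]
t=17: [47, 47, 47, 47, 48, 46, 47, 49, 47]

Answer: 8
Key observation: The state at step 9, [47, 47, 47, 47, 48, 46, 47, 49, 47], reappears at step 17 — and no state repeats earlier — so the cycle the system enters has period 8.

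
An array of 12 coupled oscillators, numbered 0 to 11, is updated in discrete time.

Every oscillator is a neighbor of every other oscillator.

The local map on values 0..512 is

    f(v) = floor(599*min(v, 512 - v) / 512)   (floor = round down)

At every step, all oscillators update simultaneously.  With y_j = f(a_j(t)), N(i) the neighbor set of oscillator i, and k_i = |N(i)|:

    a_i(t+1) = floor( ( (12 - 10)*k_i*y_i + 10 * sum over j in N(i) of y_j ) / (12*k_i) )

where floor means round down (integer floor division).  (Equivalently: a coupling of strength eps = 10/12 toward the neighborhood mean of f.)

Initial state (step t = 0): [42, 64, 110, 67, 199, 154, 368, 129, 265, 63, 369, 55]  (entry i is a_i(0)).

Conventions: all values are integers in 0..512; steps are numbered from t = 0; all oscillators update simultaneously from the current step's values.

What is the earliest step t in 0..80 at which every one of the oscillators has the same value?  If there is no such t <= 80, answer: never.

Answer: 3
Key observation: Synchronization is absorbing here: once all oscillators are equal they stay equal, and step 3 is the first all-equal step.

Derivation:
t=0: [42, 64, 110, 67, 199, 154, 368, 129, 265, 63, 369, 55]  (not all equal)
t=1: [129, 131, 136, 132, 146, 141, 140, 138, 151, 131, 140, 130]  (not all equal)
t=2: [158, 159, 159, 159, 160, 160, 160, 159, 161, 159, 160, 159]  (not all equal)
t=3: [186, 186, 186, 186, 186, 186, 186, 186, 186, 186, 186, 186]  (all equal)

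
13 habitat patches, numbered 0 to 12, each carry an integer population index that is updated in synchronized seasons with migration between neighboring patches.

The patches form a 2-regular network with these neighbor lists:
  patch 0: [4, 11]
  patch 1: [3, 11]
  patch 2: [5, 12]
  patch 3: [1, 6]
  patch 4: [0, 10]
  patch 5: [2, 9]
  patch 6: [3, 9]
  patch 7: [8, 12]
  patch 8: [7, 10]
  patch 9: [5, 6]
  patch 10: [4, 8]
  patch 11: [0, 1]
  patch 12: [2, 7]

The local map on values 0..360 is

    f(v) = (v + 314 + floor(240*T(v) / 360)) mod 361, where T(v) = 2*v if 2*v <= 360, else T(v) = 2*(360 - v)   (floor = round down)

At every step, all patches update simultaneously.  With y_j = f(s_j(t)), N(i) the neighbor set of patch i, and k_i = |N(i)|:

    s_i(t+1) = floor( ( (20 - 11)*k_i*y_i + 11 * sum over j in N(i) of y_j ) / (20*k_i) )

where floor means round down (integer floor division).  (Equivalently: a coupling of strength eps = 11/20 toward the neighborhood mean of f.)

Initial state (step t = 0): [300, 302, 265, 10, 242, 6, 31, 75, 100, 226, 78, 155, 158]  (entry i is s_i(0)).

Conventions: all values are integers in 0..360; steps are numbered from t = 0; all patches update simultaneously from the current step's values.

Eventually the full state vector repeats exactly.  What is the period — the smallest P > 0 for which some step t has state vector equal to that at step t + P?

Simulating step by step:
t=0: [300, 302, 265, 10, 242, 6, 31, 75, 100, 226, 78, 155, 158]
t=1: [333, 328, 333, 249, 287, 340, 202, 197, 156, 257, 208, 324, 274]
t=2: [326, 330, 326, 247, 240, 327, 193, 183, 144, 244, 180, 323, 243]
t=3: [332, 330, 331, 248, 251, 331, 195, 181, 136, 248, 181, 324, 250]
t=4: [330, 330, 329, 248, 248, 329, 195, 175, 127, 247, 175, 323, 248]
t=5: [330, 330, 330, 248, 246, 330, 195, 164, 112, 248, 164, 323, 246]
t=6: [331, 330, 330, 248, 338, 330, 195, 306, 280, 248, 306, 323, 338]
t=7: [322, 330, 322, 248, 323, 330, 195, 330, 334, 248, 330, 323, 323]
t=8: [325, 330, 324, 248, 324, 330, 195, 323, 322, 248, 323, 324, 324]
t=9: [324, 330, 324, 248, 324, 330, 195, 325, 325, 248, 325, 324, 325]
t=10: [325, 330, 324, 248, 324, 330, 195, 324, 324, 248, 324, 324, 324]
t=11: [324, 330, 324, 248, 324, 330, 195, 325, 325, 248, 325, 324, 325]

Answer: 2
Key observation: The state at step 9, [324, 330, 324, 248, 324, 330, 195, 325, 325, 248, 325, 324, 325], reappears at step 11 — and no state repeats earlier — so the cycle the system enters has period 2.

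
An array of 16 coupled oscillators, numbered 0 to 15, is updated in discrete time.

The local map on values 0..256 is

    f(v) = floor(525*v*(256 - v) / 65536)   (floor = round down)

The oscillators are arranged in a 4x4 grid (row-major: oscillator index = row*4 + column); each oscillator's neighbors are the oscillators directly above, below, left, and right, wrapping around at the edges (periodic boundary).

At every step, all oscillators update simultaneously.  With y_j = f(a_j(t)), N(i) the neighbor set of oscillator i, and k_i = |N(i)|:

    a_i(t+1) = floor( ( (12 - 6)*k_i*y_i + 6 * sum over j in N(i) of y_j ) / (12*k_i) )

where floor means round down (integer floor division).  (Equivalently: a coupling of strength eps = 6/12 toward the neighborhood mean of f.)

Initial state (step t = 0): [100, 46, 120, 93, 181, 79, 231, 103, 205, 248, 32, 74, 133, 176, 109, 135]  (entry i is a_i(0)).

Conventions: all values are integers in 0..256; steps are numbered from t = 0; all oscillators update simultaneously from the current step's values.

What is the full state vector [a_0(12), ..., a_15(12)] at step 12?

Simulating step by step:
t=0: [100, 46, 120, 93, 181, 79, 231, 103, 205, 248, 32, 74, 133, 176, 109, 135]
t=1: [116, 98, 111, 124, 109, 86, 76, 110, 86, 53, 65, 103, 121, 99, 117, 125]
t=2: [129, 124, 125, 130, 125, 114, 113, 125, 117, 100, 105, 122, 127, 120, 125, 130]
t=3: [131, 130, 130, 131, 130, 128, 129, 130, 129, 126, 127, 129, 130, 129, 130, 130]
t=4: [131, 131, 131, 131, 131, 131, 131, 131, 131, 131, 131, 131, 131, 131, 131, 131]
t=5: [131, 131, 131, 131, 131, 131, 131, 131, 131, 131, 131, 131, 131, 131, 131, 131]
t=6: [131, 131, 131, 131, 131, 131, 131, 131, 131, 131, 131, 131, 131, 131, 131, 131]
t=7: [131, 131, 131, 131, 131, 131, 131, 131, 131, 131, 131, 131, 131, 131, 131, 131]
t=8: [131, 131, 131, 131, 131, 131, 131, 131, 131, 131, 131, 131, 131, 131, 131, 131]
t=9: [131, 131, 131, 131, 131, 131, 131, 131, 131, 131, 131, 131, 131, 131, 131, 131]
t=10: [131, 131, 131, 131, 131, 131, 131, 131, 131, 131, 131, 131, 131, 131, 131, 131]
t=11: [131, 131, 131, 131, 131, 131, 131, 131, 131, 131, 131, 131, 131, 131, 131, 131]
t=12: [131, 131, 131, 131, 131, 131, 131, 131, 131, 131, 131, 131, 131, 131, 131, 131]

Answer: [131, 131, 131, 131, 131, 131, 131, 131, 131, 131, 131, 131, 131, 131, 131, 131]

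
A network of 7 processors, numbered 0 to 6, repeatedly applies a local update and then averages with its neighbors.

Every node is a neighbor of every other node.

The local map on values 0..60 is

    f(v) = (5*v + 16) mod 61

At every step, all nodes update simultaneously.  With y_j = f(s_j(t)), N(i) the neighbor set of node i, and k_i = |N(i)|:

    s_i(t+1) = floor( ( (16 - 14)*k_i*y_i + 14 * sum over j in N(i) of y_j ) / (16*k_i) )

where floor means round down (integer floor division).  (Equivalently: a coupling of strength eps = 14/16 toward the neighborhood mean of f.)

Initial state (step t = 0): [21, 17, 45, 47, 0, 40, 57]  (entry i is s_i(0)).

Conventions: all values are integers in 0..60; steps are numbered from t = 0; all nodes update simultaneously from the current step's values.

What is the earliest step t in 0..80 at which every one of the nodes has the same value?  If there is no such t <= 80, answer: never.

Answer: 2
Key observation: Synchronization is absorbing here: once all nodes are equal they stay equal, and step 2 is the first all-equal step.

Derivation:
t=0: [21, 17, 45, 47, 0, 40, 57]  (not all equal)
t=1: [38, 38, 38, 39, 39, 38, 38]  (not all equal)
t=2: [24, 24, 24, 24, 24, 24, 24]  (all equal)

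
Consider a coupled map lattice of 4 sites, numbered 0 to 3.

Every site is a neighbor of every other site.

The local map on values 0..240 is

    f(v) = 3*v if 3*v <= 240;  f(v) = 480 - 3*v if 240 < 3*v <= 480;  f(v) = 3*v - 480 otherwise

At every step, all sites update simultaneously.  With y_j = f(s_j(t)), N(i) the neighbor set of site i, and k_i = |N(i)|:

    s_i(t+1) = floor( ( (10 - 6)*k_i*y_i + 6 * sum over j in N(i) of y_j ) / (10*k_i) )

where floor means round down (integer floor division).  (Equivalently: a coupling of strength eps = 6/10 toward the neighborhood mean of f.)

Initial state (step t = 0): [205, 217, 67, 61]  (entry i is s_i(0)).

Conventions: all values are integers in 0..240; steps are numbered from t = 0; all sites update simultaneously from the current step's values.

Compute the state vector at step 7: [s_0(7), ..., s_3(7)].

Answer: [151, 152, 152, 152]

Derivation:
t=0: [205, 217, 67, 61]
t=1: [165, 172, 178, 174]
t=2: [32, 36, 40, 37]
t=3: [106, 108, 111, 109]
t=4: [156, 154, 153, 154]
t=5: [16, 17, 18, 17]
t=6: [50, 51, 51, 51]
t=7: [151, 152, 152, 152]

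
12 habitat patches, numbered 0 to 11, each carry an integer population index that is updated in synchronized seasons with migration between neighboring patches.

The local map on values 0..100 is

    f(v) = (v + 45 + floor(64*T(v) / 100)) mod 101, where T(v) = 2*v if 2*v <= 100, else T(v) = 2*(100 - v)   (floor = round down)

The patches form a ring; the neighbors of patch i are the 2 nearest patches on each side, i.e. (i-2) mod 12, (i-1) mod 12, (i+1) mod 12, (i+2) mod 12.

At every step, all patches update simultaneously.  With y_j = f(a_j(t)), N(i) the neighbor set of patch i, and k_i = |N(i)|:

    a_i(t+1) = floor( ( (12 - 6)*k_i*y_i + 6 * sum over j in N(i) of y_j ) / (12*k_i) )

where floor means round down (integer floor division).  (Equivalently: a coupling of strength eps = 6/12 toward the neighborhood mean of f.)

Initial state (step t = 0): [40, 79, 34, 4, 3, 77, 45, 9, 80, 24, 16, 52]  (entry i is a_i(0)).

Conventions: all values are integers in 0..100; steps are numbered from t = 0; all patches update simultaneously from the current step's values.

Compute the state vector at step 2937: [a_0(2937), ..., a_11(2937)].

Simulating step by step:
t=0: [40, 79, 34, 4, 3, 77, 45, 9, 80, 24, 16, 52]
t=1: [43, 45, 34, 48, 46, 52, 49, 63, 60, 81, 70, 61]
t=2: [42, 44, 34, 48, 47, 54, 54, 54, 53, 51, 51, 50]
t=3: [42, 43, 33, 48, 48, 55, 55, 56, 56, 57, 54, 53]
t=4: [41, 42, 32, 47, 49, 55, 55, 56, 56, 56, 54, 52]
t=5: [39, 39, 30, 46, 49, 55, 55, 56, 56, 56, 53, 52]
t=6: [35, 34, 26, 43, 49, 54, 55, 56, 56, 56, 53, 50]
t=7: [28, 26, 19, 37, 47, 54, 55, 56, 56, 56, 52, 48]
t=8: [28, 23, 55, 38, 54, 51, 55, 56, 56, 55, 50, 41]
t=9: [34, 64, 51, 48, 52, 53, 56, 56, 56, 53, 48, 45]
t=10: [36, 49, 51, 54, 56, 56, 56, 56, 55, 54, 49, 46]
t=11: [39, 50, 52, 56, 56, 56, 56, 56, 55, 54, 50, 48]
t=12: [44, 53, 53, 56, 56, 56, 56, 56, 56, 55, 53, 52]
t=13: [50, 55, 55, 56, 56, 56, 56, 56, 56, 56, 55, 55]
t=14: [57, 56, 56, 56, 56, 56, 56, 56, 56, 56, 56, 56]
t=15: [56, 56, 56, 56, 56, 56, 56, 56, 56, 56, 56, 56]
t=16: [56, 56, 56, 56, 56, 56, 56, 56, 56, 56, 56, 56]

Answer: [56, 56, 56, 56, 56, 56, 56, 56, 56, 56, 56, 56]
Key observation: The state at step 15, [56, 56, 56, 56, 56, 56, 56, 56, 56, 56, 56, 56], reappears at step 16: the system is in a cycle of period 1 from step 15 on.  Therefore the state at step 2937 equals the state at step 15 + ((2937 - 15) mod 1) = 15, which is [56, 56, 56, 56, 56, 56, 56, 56, 56, 56, 56, 56].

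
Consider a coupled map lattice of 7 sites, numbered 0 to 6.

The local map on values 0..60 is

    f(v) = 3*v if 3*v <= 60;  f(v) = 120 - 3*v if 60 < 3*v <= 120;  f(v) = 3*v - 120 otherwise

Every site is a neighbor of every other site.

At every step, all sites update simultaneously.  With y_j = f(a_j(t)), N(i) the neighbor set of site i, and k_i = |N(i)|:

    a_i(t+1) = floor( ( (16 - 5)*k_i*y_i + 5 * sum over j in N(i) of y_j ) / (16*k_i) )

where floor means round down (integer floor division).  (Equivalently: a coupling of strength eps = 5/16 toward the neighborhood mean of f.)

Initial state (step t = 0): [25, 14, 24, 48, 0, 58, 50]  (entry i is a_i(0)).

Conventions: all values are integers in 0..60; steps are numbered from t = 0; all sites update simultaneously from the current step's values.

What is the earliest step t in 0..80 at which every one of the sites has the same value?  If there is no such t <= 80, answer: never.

Simulating step by step:
t=0: [25, 14, 24, 48, 0, 58, 50]  (not all equal)
t=1: [41, 39, 43, 27, 12, 46, 31]  (not all equal)
t=2: [8, 8, 12, 31, 29, 18, 24]  (not all equal)
t=3: [28, 28, 35, 29, 33, 47, 43]  (not all equal)
t=4: [31, 31, 18, 29, 22, 22, 14]  (not all equal)
t=5: [32, 32, 49, 36, 49, 49, 41]  (not all equal)
t=6: [22, 22, 24, 15, 24, 24, 9]  (not all equal)
t=7: [51, 51, 47, 45, 47, 47, 34]  (not all equal)
t=8: [29, 29, 21, 17, 21, 21, 19]  (not all equal)
t=9: [38, 38, 54, 50, 54, 54, 54]  (not all equal)
t=10: [14, 14, 37, 30, 37, 37, 37]  (not all equal)
t=11: [34, 34, 13, 26, 13, 13, 13]  (not all equal)
t=12: [23, 23, 36, 38, 36, 36, 36]  (not all equal)
t=13: [40, 40, 15, 11, 15, 15, 15]  (not all equal)
t=14: [11, 11, 39, 32, 39, 39, 39]  (not all equal)
t=15: [26, 26, 7, 20, 7, 7, 7]  (not all equal)
t=16: [38, 38, 25, 50, 25, 25, 25]  (not all equal)
t=17: [15, 15, 40, 30, 40, 40, 40]  (not all equal)
t=18: [34, 34, 6, 25, 6, 6, 6]  (not all equal)
t=19: [19, 19, 19, 36, 19, 19, 19]  (not all equal)
t=20: [54, 54, 54, 26, 54, 54, 54]  (not all equal)
t=21: [42, 42, 42, 42, 42, 42, 42]  (all equal)

Answer: 21
Key observation: Synchronization is absorbing here: once all sites are equal they stay equal, and step 21 is the first all-equal step.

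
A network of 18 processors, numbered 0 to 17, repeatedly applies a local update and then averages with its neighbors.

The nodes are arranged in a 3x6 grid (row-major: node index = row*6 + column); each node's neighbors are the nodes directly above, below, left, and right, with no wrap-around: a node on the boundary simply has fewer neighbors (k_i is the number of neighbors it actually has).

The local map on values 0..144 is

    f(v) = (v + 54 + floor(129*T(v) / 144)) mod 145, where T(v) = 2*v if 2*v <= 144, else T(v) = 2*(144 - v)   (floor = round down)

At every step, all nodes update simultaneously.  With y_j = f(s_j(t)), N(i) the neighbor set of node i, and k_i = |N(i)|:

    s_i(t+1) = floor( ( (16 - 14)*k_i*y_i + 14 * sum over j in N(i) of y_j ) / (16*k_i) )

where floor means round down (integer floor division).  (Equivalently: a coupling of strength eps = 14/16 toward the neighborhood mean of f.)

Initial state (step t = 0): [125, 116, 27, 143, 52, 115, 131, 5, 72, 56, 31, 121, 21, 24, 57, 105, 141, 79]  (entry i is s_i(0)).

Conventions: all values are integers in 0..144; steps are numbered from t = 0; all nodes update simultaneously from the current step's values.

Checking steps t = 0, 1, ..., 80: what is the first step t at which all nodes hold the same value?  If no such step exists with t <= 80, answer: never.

Answer: never
Key observation: The state at step 6 reappears at step 8 — the system is in a cycle of period 2 from step 6 on.  No step 0..8 is synchronized, and the cycle repeats forever, so no step up to 80 (or ever) has all nodes equal.

Derivation:
t=0: [125, 116, 27, 143, 52, 115, 131, 5, 72, 56, 31, 121, 21, 24, 57, 105, 141, 79]  (not all equal)
t=1: [68, 86, 85, 78, 84, 64, 79, 89, 85, 92, 71, 101, 94, 87, 100, 65, 102, 68]  (not all equal)
t=2: [100, 97, 100, 98, 99, 92, 96, 99, 94, 99, 93, 96, 99, 92, 94, 89, 96, 87]  (not all equal)
t=3: [90, 87, 89, 87, 91, 90, 88, 91, 89, 91, 89, 94, 91, 89, 93, 91, 95, 91]  (not all equal)
t=4: [97, 95, 97, 95, 96, 93, 94, 96, 94, 95, 93, 94, 96, 93, 95, 92, 94, 91]  (not all equal)
t=5: [91, 90, 91, 90, 92, 91, 90, 91, 90, 92, 91, 93, 92, 91, 92, 91, 93, 92]  (not all equal)
t=6: [94, 94, 94, 94, 94, 93, 94, 94, 94, 94, 93, 93, 94, 94, 94, 93, 93, 93]  (not all equal)
t=7: [92, 92, 92, 92, 92, 92, 92, 92, 92, 92, 92, 93, 92, 92, 92, 92, 93, 93]  (not all equal)
t=8: [94, 94, 94, 94, 94, 93, 94, 94, 94, 94, 93, 93, 94, 94, 94, 93, 93, 93]  (not all equal)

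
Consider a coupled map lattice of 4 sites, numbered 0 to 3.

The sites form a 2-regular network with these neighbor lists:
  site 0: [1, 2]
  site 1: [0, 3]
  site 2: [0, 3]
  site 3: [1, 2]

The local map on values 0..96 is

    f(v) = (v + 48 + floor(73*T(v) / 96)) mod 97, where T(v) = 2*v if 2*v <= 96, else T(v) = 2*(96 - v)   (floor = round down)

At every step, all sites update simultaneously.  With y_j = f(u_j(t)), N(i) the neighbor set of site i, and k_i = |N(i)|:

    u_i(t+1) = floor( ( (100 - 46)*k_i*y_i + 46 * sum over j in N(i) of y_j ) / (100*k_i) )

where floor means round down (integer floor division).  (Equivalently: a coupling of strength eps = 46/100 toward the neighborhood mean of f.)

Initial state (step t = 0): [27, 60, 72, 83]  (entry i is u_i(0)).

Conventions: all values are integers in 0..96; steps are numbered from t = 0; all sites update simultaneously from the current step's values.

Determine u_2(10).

Answer: u_2(10) = 63

Derivation:
t=0: [27, 60, 72, 83]
t=1: [38, 51, 48, 57]
t=2: [57, 63, 64, 68]
t=3: [65, 64, 63, 62]
t=4: [63, 63, 63, 63]
t=5: [64, 64, 64, 64]
t=6: [63, 63, 63, 63]
t=7: [64, 64, 64, 64]
t=8: [63, 63, 63, 63]
t=9: [64, 64, 64, 64]
t=10: [63, 63, 63, 63]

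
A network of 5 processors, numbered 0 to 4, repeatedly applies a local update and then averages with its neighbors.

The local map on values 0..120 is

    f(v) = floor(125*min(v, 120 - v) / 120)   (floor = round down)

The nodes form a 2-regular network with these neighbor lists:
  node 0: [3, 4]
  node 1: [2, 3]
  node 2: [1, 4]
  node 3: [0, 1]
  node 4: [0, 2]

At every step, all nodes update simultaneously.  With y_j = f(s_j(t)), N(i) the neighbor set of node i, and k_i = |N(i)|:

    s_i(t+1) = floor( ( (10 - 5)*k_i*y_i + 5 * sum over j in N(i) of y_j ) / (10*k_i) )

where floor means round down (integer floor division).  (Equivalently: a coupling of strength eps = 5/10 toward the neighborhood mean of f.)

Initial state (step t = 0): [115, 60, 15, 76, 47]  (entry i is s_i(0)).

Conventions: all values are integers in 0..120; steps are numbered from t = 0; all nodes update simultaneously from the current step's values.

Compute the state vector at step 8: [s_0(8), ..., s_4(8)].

Answer: [39, 40, 39, 39, 39]

Derivation:
t=0: [115, 60, 15, 76, 47]
t=1: [25, 46, 35, 39, 29]
t=2: [30, 42, 37, 38, 30]
t=3: [33, 40, 37, 38, 32]
t=4: [35, 39, 37, 38, 34]
t=5: [36, 39, 37, 38, 36]
t=6: [37, 39, 38, 38, 37]
t=7: [38, 39, 39, 39, 38]
t=8: [39, 40, 39, 39, 39]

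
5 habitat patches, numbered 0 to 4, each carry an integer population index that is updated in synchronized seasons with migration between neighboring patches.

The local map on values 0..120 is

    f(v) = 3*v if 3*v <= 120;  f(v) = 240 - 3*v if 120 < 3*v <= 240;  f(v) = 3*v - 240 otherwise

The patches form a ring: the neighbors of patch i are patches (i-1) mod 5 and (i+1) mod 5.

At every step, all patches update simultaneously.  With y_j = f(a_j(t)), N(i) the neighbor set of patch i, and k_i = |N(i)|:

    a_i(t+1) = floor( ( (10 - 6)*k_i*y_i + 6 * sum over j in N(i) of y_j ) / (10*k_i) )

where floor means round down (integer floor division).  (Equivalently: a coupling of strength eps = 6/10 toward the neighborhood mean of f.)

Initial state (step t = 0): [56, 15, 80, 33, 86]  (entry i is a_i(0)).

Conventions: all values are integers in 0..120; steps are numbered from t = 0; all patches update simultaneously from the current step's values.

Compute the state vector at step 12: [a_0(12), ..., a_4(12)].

Simulating step by step:
t=0: [56, 15, 80, 33, 86]
t=1: [47, 39, 43, 45, 58]
t=2: [94, 109, 111, 95, 87]
t=3: [49, 75, 76, 52, 34]
t=4: [72, 37, 34, 67, 93]
t=5: [54, 82, 85, 57, 34]
t=6: [63, 30, 28, 62, 84]
t=7: [51, 76, 76, 50, 36]
t=8: [70, 34, 35, 72, 96]
t=9: [57, 81, 79, 55, 35]
t=10: [60, 22, 24, 62, 85]
t=11: [48, 66, 64, 47, 40]
t=12: [87, 60, 61, 90, 106]

Answer: [87, 60, 61, 90, 106]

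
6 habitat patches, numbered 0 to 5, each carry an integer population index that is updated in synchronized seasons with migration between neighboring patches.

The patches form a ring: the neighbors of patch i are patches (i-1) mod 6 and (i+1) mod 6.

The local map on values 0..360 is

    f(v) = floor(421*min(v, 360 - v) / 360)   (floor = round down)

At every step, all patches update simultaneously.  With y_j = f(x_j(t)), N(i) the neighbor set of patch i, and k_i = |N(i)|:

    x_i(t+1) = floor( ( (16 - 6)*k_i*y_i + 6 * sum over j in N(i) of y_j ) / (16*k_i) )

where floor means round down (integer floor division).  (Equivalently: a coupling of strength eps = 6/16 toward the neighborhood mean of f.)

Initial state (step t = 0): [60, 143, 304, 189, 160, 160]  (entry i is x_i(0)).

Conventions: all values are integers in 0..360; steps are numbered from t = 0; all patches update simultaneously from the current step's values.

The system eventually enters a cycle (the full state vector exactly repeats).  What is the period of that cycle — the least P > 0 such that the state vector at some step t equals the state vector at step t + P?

Simulating step by step:
t=0: [60, 143, 304, 189, 160, 160]
t=1: [110, 129, 109, 171, 189, 165]
t=2: [144, 141, 144, 185, 197, 181]
t=3: [174, 165, 174, 194, 196, 197]
t=4: [198, 196, 199, 195, 191, 192]
t=5: [190, 190, 189, 192, 195, 194]
t=6: [197, 198, 198, 195, 193, 194]
t=7: [190, 189, 189, 192, 194, 193]
t=8: [197, 198, 198, 196, 194, 195]
t=9: [190, 189, 189, 191, 193, 192]
t=10: [197, 198, 198, 197, 195, 196]
t=11: [190, 189, 189, 190, 191, 191]
t=12: [198, 198, 198, 198, 197, 197]
t=13: [189, 189, 189, 189, 189, 189]
t=14: [199, 199, 199, 199, 199, 199]
t=15: [188, 188, 188, 188, 188, 188]
t=16: [201, 201, 201, 201, 201, 201]
t=17: [185, 185, 185, 185, 185, 185]
t=18: [204, 204, 204, 204, 204, 204]
t=19: [182, 182, 182, 182, 182, 182]
t=20: [208, 208, 208, 208, 208, 208]
t=21: [177, 177, 177, 177, 177, 177]
t=22: [206, 206, 206, 206, 206, 206]
t=23: [180, 180, 180, 180, 180, 180]
t=24: [210, 210, 210, 210, 210, 210]
t=25: [175, 175, 175, 175, 175, 175]
t=26: [204, 204, 204, 204, 204, 204]

Answer: 8
Key observation: The state at step 18, [204, 204, 204, 204, 204, 204], reappears at step 26 — and no state repeats earlier — so the cycle the system enters has period 8.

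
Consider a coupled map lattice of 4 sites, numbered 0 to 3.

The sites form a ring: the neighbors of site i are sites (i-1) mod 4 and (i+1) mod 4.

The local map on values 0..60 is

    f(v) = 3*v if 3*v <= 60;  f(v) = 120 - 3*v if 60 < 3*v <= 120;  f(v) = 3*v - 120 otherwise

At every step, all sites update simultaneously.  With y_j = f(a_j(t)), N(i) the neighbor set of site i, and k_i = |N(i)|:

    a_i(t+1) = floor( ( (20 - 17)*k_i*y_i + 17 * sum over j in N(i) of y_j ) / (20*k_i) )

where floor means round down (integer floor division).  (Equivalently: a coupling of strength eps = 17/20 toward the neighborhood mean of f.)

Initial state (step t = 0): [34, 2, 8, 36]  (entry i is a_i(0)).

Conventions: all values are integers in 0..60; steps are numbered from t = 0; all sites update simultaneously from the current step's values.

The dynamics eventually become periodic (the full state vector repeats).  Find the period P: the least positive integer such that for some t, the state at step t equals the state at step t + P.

Simulating step by step:
t=0: [34, 2, 8, 36]
t=1: [10, 18, 11, 19]
t=2: [51, 34, 52, 35]
t=3: [18, 32, 19, 31]
t=4: [29, 50, 30, 51]
t=5: [31, 31, 31, 31]
t=6: [27, 27, 27, 27]
t=7: [39, 39, 39, 39]
t=8: [3, 3, 3, 3]
t=9: [9, 9, 9, 9]
t=10: [27, 27, 27, 27]

Answer: 4
Key observation: The state at step 6, [27, 27, 27, 27], reappears at step 10 — and no state repeats earlier — so the cycle the system enters has period 4.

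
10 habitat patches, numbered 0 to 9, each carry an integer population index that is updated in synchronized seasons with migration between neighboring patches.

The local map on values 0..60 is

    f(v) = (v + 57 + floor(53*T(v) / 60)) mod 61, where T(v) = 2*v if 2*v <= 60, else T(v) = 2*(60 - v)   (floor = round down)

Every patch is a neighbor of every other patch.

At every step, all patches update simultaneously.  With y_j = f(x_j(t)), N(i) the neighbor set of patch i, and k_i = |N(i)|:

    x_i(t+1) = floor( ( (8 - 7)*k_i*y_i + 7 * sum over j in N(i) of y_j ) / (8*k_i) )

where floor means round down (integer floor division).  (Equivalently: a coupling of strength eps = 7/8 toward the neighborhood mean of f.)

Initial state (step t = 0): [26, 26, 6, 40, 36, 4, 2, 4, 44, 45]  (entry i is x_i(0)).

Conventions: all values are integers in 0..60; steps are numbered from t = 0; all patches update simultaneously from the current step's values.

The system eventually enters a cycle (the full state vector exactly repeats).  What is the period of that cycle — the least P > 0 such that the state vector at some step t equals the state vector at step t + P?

Simulating step by step:
t=0: [26, 26, 6, 40, 36, 4, 2, 4, 44, 45]
t=1: [7, 7, 7, 7, 7, 7, 7, 7, 7, 7]
t=2: [15, 15, 15, 15, 15, 15, 15, 15, 15, 15]
t=3: [37, 37, 37, 37, 37, 37, 37, 37, 37, 37]
t=4: [12, 12, 12, 12, 12, 12, 12, 12, 12, 12]
t=5: [29, 29, 29, 29, 29, 29, 29, 29, 29, 29]
t=6: [15, 15, 15, 15, 15, 15, 15, 15, 15, 15]

Answer: 4
Key observation: The state at step 2, [15, 15, 15, 15, 15, 15, 15, 15, 15, 15], reappears at step 6 — and no state repeats earlier — so the cycle the system enters has period 4.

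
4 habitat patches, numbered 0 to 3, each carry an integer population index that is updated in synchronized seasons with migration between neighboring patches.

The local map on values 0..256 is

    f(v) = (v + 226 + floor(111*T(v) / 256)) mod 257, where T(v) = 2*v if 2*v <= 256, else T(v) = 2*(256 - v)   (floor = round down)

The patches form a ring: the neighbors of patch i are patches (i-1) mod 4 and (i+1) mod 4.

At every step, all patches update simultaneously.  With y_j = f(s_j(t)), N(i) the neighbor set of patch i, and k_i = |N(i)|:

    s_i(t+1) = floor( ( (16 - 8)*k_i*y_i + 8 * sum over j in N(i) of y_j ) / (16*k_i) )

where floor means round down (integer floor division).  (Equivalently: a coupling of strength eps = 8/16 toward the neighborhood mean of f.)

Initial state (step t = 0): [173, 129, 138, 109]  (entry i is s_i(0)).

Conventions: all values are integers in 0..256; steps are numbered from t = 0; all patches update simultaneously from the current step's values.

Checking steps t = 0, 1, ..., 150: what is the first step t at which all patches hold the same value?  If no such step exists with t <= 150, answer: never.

Simulating step by step:
t=0: [173, 129, 138, 109]  (not all equal)
t=1: [201, 209, 199, 191]  (not all equal)
t=2: [217, 217, 217, 216]  (not all equal)
t=3: [219, 219, 219, 219]  (all equal)

Answer: 3
Key observation: Synchronization is absorbing here: once all patches are equal they stay equal, and step 3 is the first all-equal step.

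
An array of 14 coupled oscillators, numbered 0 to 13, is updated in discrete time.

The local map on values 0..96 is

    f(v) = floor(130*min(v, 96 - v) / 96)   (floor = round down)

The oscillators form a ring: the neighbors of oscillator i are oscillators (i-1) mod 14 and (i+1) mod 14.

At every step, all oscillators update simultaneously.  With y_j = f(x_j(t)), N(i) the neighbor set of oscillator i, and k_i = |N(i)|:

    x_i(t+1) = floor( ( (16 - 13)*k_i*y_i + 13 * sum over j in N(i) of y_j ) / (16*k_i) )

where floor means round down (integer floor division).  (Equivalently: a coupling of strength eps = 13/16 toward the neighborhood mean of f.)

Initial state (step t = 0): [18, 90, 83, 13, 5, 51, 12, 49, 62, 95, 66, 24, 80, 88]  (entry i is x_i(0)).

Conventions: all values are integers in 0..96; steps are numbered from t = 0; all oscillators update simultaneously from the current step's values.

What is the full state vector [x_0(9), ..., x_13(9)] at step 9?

Simulating step by step:
t=0: [18, 90, 83, 13, 5, 51, 12, 49, 62, 95, 66, 24, 80, 88]
t=1: [11, 18, 13, 12, 32, 20, 52, 37, 34, 35, 20, 30, 21, 20]
t=2: [23, 17, 19, 27, 25, 46, 42, 52, 48, 38, 40, 29, 32, 22]
t=3: [26, 27, 28, 30, 46, 47, 59, 60, 56, 57, 46, 46, 35, 35]
t=4: [40, 36, 37, 47, 53, 57, 54, 51, 50, 56, 57, 55, 53, 42]
t=5: [52, 51, 54, 55, 57, 56, 56, 59, 57, 56, 54, 55, 55, 56]
t=6: [57, 57, 57, 54, 54, 53, 52, 52, 52, 54, 54, 55, 54, 56]
t=7: [52, 52, 53, 54, 56, 57, 58, 59, 57, 57, 55, 55, 54, 54]
t=8: [57, 58, 57, 56, 54, 52, 51, 51, 51, 53, 53, 55, 55, 57]
t=9: [51, 51, 52, 54, 56, 58, 59, 60, 59, 58, 56, 56, 53, 53]

Answer: [51, 51, 52, 54, 56, 58, 59, 60, 59, 58, 56, 56, 53, 53]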